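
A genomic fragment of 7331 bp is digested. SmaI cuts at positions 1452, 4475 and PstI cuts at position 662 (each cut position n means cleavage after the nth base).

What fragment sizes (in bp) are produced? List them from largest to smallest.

Combined cut positions (sorted): 662, 1452, 4475.
Linear molecule, 3 cuts → 4 fragments:
  662 − 0 = 662 bp
  1452 − 662 = 790 bp
  4475 − 1452 = 3023 bp
  7331 − 4475 = 2856 bp
Sorted largest to smallest: 3023, 2856, 790, 662 bp.

3023, 2856, 790, 662 bp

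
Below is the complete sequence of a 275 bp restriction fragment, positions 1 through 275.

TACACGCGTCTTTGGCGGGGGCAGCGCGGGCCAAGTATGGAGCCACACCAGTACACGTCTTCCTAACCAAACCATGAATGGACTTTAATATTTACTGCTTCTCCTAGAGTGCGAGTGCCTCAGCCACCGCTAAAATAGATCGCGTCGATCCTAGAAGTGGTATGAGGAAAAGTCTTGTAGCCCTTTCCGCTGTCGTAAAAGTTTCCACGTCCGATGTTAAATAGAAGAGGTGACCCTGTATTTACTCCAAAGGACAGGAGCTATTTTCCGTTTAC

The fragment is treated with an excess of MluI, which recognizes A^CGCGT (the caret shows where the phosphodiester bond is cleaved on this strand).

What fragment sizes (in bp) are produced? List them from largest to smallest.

The MluI site (ACGCGT) starts at position 4.
MluI cuts after the first base of each site, so after position 4.
Linear molecule, 1 cut → 2 fragments:
  1–4 → 4 bp
  5–275 → 271 bp
Sorted largest to smallest: 271, 4 bp.

271, 4 bp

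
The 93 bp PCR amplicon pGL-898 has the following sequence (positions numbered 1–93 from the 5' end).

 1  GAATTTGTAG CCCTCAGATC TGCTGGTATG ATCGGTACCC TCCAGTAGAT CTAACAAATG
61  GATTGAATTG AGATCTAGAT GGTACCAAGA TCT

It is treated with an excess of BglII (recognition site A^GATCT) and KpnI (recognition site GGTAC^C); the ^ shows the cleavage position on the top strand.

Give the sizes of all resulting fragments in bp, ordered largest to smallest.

24, 22, 16, 14, 9, 5, 3 bp

BglII sites (AGATCT) start at positions 16, 47, 71, 88.
BglII cuts after the first base of each site, so after positions 16, 47, 71, 88.
KpnI sites (GGTACC) start at positions 34, 81.
KpnI cuts after base 5 of each site (before the last base), so after positions 38, 85.
Combined cut positions: 16, 38, 47, 71, 85, 88.
Linear molecule, 6 cuts → 7 fragments:
  1–16 → 16 bp
  17–38 → 22 bp
  39–47 → 9 bp
  48–71 → 24 bp
  72–85 → 14 bp
  86–88 → 3 bp
  89–93 → 5 bp
Sorted largest to smallest: 24, 22, 16, 14, 9, 5, 3 bp.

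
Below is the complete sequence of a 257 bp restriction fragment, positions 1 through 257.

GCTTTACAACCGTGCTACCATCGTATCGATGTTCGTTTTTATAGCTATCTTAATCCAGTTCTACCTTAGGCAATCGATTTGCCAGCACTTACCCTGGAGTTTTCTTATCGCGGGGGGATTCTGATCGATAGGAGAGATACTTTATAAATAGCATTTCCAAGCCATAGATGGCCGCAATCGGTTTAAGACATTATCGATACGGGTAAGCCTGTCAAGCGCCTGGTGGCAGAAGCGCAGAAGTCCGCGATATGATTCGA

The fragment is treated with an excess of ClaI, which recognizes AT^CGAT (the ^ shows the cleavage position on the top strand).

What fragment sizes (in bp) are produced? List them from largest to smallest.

69, 63, 51, 48, 26 bp

ClaI sites (ATCGAT) start at positions 25, 73, 124, 193.
ClaI cuts after base 2 of each site, so after positions 26, 74, 125, 194.
Linear molecule, 4 cuts → 5 fragments:
  1–26 → 26 bp
  27–74 → 48 bp
  75–125 → 51 bp
  126–194 → 69 bp
  195–257 → 63 bp
Sorted largest to smallest: 69, 63, 51, 48, 26 bp.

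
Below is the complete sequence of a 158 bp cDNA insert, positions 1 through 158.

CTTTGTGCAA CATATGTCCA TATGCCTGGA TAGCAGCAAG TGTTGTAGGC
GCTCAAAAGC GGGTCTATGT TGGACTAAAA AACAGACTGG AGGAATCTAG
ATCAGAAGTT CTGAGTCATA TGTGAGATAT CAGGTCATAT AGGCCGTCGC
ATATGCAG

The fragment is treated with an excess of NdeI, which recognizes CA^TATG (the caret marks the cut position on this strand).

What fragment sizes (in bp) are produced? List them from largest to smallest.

98, 33, 12, 8, 7 bp

NdeI sites (CATATG) start at positions 11, 19, 117, 150.
NdeI cuts after base 2 of each site, so after positions 12, 20, 118, 151.
Linear molecule, 4 cuts → 5 fragments:
  1–12 → 12 bp
  13–20 → 8 bp
  21–118 → 98 bp
  119–151 → 33 bp
  152–158 → 7 bp
Sorted largest to smallest: 98, 33, 12, 8, 7 bp.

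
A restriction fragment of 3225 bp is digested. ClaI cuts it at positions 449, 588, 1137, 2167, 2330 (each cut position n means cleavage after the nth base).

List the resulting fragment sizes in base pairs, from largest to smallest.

Linear molecule, 5 cuts → 6 fragments:
  449 − 0 = 449 bp
  588 − 449 = 139 bp
  1137 − 588 = 549 bp
  2167 − 1137 = 1030 bp
  2330 − 2167 = 163 bp
  3225 − 2330 = 895 bp
Sorted largest to smallest: 1030, 895, 549, 449, 163, 139 bp.

1030, 895, 549, 449, 163, 139 bp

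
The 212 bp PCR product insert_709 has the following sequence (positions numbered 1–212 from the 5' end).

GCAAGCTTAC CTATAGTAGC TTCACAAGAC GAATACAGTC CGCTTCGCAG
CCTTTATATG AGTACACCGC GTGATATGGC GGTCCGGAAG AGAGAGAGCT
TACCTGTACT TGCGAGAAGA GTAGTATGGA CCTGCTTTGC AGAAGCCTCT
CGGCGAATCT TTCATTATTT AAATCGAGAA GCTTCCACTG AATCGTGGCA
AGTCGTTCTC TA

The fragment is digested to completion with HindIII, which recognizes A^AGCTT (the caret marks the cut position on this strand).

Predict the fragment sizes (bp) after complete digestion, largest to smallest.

HindIII sites (AAGCTT) start at positions 3, 179.
HindIII cuts after the first base of each site, so after positions 3, 179.
Linear molecule, 2 cuts → 3 fragments:
  1–3 → 3 bp
  4–179 → 176 bp
  180–212 → 33 bp
Sorted largest to smallest: 176, 33, 3 bp.

176, 33, 3 bp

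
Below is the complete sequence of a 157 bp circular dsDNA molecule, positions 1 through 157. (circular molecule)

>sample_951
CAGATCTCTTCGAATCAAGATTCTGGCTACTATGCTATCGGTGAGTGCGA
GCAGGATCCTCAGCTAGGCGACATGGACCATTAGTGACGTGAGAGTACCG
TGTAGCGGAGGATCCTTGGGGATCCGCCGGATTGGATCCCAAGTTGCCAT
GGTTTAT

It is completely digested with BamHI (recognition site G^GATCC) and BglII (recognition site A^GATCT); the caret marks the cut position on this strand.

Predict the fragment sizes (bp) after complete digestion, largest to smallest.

56, 52, 25, 14, 10 bp

BamHI sites (GGATCC) start at positions 54, 110, 120, 134.
BamHI cuts after the first base of each site, so after positions 54, 110, 120, 134.
The BglII site (AGATCT) starts at position 2.
BglII cuts after the first base of each site, so after position 2.
Combined cut positions: 2, 54, 110, 120, 134.
Circular molecule, 5 cuts → 5 fragments:
  3–54 → 52 bp
  55–110 → 56 bp
  111–120 → 10 bp
  121–134 → 14 bp
  135–157 then 1–2 → 23 + 2 = 25 bp
Sorted largest to smallest: 56, 52, 25, 14, 10 bp.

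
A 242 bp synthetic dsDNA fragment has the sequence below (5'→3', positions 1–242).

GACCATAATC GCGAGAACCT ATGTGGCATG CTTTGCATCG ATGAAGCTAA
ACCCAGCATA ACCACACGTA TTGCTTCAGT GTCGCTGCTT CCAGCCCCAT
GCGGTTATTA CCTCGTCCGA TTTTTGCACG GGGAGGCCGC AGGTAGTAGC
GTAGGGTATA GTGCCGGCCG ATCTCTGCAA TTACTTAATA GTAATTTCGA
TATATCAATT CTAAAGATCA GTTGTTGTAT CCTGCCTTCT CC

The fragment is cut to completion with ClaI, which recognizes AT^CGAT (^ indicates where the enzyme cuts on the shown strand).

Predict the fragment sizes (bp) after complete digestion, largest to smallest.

The ClaI site (ATCGAT) starts at position 37.
ClaI cuts after base 2 of each site, so after position 38.
Linear molecule, 1 cut → 2 fragments:
  1–38 → 38 bp
  39–242 → 204 bp
Sorted largest to smallest: 204, 38 bp.

204, 38 bp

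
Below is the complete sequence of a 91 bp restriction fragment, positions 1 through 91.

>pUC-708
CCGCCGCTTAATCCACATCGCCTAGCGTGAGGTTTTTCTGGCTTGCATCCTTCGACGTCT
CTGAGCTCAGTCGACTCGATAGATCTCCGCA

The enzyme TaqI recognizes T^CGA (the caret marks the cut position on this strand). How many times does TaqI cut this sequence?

3

TCGA occurs starting at positions 52, 71, 76.
TaqI cuts at 3 sites.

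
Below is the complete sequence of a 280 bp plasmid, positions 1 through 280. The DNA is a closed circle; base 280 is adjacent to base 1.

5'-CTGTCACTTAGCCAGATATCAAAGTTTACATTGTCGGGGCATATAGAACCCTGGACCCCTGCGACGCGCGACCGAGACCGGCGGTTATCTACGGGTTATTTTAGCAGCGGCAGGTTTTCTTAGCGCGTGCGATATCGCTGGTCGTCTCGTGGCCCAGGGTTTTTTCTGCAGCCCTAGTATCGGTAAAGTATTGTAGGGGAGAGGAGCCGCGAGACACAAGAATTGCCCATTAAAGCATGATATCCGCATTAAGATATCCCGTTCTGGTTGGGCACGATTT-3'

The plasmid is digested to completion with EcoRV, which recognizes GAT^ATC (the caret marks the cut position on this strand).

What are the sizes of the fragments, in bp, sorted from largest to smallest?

116, 108, 42, 14 bp

EcoRV sites (GATATC) start at positions 15, 131, 239, 253.
EcoRV cuts after base 3 of each site, so after positions 17, 133, 241, 255.
Circular molecule, 4 cuts → 4 fragments:
  18–133 → 116 bp
  134–241 → 108 bp
  242–255 → 14 bp
  256–280 then 1–17 → 25 + 17 = 42 bp
Sorted largest to smallest: 116, 108, 42, 14 bp.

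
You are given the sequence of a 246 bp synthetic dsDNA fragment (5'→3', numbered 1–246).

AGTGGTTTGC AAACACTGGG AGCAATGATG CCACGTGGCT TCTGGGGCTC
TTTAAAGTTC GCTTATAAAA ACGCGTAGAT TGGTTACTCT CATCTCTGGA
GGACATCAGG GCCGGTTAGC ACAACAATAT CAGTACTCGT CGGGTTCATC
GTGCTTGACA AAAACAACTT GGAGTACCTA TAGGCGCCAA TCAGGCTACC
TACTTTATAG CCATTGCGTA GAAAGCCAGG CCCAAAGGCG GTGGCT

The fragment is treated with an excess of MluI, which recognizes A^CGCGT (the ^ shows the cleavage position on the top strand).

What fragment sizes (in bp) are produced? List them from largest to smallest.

The MluI site (ACGCGT) starts at position 71.
MluI cuts after the first base of each site, so after position 71.
Linear molecule, 1 cut → 2 fragments:
  1–71 → 71 bp
  72–246 → 175 bp
Sorted largest to smallest: 175, 71 bp.

175, 71 bp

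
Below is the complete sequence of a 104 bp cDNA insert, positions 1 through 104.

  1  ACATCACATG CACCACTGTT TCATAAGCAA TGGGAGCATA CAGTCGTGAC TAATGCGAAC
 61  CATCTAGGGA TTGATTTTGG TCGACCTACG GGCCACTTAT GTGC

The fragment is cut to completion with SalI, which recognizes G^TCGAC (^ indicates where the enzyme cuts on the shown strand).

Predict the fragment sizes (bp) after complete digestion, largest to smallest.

80, 24 bp

The SalI site (GTCGAC) starts at position 80.
SalI cuts after the first base of each site, so after position 80.
Linear molecule, 1 cut → 2 fragments:
  1–80 → 80 bp
  81–104 → 24 bp
Sorted largest to smallest: 80, 24 bp.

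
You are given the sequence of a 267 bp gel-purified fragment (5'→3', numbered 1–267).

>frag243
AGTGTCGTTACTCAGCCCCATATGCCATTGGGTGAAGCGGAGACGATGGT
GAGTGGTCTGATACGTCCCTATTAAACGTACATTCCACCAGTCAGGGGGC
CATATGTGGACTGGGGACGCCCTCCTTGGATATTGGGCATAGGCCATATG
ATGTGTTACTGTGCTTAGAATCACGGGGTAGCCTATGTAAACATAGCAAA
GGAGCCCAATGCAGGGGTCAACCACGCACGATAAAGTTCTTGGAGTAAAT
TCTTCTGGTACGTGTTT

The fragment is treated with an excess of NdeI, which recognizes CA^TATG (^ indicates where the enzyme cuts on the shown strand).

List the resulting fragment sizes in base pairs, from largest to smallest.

121, 82, 44, 20 bp

NdeI sites (CATATG) start at positions 19, 101, 145.
NdeI cuts after base 2 of each site, so after positions 20, 102, 146.
Linear molecule, 3 cuts → 4 fragments:
  1–20 → 20 bp
  21–102 → 82 bp
  103–146 → 44 bp
  147–267 → 121 bp
Sorted largest to smallest: 121, 82, 44, 20 bp.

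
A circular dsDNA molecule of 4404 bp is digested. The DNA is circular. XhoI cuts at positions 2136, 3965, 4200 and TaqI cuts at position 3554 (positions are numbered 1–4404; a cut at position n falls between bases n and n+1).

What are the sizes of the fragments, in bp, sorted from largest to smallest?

Combined cut positions (sorted): 2136, 3554, 3965, 4200.
Circular molecule, 4 cuts → 4 fragments:
  3554 − 2136 = 1418 bp
  3965 − 3554 = 411 bp
  4200 − 3965 = 235 bp
  wrap: 4404 − 4200 + 2136 = 2340 bp
Sorted largest to smallest: 2340, 1418, 411, 235 bp.

2340, 1418, 411, 235 bp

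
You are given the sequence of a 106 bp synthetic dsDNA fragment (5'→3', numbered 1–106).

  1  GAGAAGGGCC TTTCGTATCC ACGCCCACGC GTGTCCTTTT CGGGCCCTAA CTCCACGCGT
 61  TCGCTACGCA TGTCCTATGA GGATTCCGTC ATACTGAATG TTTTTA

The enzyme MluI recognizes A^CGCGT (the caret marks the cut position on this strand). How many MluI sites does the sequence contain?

2

ACGCGT occurs starting at positions 27, 55.
MluI cuts at 2 sites.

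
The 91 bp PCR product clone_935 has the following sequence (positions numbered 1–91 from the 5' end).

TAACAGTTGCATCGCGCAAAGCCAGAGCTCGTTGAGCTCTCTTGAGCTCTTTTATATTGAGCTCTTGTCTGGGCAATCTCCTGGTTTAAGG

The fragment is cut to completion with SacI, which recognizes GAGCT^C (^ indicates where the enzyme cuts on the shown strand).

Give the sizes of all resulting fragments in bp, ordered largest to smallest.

SacI sites (GAGCTC) start at positions 25, 34, 44, 59.
SacI cuts after base 5 of each site (before the last base), so after positions 29, 38, 48, 63.
Linear molecule, 4 cuts → 5 fragments:
  1–29 → 29 bp
  30–38 → 9 bp
  39–48 → 10 bp
  49–63 → 15 bp
  64–91 → 28 bp
Sorted largest to smallest: 29, 28, 15, 10, 9 bp.

29, 28, 15, 10, 9 bp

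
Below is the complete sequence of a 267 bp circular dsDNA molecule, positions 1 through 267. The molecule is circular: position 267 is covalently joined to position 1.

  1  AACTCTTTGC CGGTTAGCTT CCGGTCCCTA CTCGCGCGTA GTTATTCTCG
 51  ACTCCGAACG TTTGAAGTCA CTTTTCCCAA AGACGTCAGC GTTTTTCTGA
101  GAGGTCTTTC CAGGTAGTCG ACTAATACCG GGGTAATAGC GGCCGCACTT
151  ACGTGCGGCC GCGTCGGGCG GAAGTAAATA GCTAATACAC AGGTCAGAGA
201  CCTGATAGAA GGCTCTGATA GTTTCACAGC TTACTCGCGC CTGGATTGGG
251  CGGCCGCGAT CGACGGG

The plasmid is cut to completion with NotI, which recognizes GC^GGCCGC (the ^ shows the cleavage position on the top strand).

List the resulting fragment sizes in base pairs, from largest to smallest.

156, 95, 16 bp

NotI sites (GCGGCCGC) start at positions 139, 155, 250.
NotI cuts after base 2 of each site, so after positions 140, 156, 251.
Circular molecule, 3 cuts → 3 fragments:
  141–156 → 16 bp
  157–251 → 95 bp
  252–267 then 1–140 → 16 + 140 = 156 bp
Sorted largest to smallest: 156, 95, 16 bp.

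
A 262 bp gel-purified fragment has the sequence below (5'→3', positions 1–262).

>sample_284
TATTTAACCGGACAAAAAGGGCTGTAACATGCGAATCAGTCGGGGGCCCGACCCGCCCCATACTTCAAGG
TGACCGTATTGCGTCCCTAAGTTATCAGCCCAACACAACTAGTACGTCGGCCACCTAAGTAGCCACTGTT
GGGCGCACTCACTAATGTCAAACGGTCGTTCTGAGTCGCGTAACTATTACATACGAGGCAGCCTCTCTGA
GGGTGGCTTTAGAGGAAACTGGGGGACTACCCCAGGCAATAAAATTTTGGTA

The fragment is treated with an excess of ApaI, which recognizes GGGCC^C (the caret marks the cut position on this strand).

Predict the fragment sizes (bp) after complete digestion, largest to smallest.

The ApaI site (GGGCCC) starts at position 44.
ApaI cuts after base 5 of each site (before the last base), so after position 48.
Linear molecule, 1 cut → 2 fragments:
  1–48 → 48 bp
  49–262 → 214 bp
Sorted largest to smallest: 214, 48 bp.

214, 48 bp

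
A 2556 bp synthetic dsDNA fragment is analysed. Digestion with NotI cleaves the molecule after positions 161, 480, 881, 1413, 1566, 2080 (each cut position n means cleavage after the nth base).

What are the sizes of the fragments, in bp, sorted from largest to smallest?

532, 514, 476, 401, 319, 161, 153 bp

Linear molecule, 6 cuts → 7 fragments:
  161 − 0 = 161 bp
  480 − 161 = 319 bp
  881 − 480 = 401 bp
  1413 − 881 = 532 bp
  1566 − 1413 = 153 bp
  2080 − 1566 = 514 bp
  2556 − 2080 = 476 bp
Sorted largest to smallest: 532, 514, 476, 401, 319, 161, 153 bp.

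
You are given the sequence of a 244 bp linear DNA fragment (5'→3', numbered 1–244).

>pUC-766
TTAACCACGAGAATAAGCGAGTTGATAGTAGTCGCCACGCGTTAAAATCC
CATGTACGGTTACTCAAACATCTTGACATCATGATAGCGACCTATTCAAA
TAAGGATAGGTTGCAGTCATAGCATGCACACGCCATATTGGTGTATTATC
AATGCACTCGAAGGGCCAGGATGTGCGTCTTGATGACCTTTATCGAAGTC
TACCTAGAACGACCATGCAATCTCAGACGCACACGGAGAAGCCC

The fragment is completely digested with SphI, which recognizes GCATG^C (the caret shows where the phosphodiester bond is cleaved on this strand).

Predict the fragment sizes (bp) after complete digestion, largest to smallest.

The SphI site (GCATGC) starts at position 122.
SphI cuts after base 5 of each site (before the last base), so after position 126.
Linear molecule, 1 cut → 2 fragments:
  1–126 → 126 bp
  127–244 → 118 bp
Sorted largest to smallest: 126, 118 bp.

126, 118 bp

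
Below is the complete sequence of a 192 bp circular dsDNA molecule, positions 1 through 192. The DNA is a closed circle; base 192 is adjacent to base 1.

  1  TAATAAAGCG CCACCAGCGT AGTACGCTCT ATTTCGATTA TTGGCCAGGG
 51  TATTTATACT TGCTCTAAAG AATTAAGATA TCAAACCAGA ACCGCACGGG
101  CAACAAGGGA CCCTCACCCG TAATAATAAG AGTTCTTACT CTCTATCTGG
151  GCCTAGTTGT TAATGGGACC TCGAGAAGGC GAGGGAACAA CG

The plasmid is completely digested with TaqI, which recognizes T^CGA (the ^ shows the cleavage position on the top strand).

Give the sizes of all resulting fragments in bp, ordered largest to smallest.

TaqI sites (TCGA) start at positions 34, 171.
TaqI cuts after the first base of each site, so after positions 34, 171.
Circular molecule, 2 cuts → 2 fragments:
  35–171 → 137 bp
  172–192 then 1–34 → 21 + 34 = 55 bp
Sorted largest to smallest: 137, 55 bp.

137, 55 bp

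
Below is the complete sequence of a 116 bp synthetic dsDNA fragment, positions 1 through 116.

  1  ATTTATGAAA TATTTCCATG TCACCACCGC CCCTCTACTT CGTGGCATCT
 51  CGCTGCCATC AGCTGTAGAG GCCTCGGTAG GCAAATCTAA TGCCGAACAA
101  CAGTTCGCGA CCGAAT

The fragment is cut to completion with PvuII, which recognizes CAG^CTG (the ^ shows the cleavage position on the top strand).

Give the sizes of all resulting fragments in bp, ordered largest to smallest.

The PvuII site (CAGCTG) starts at position 60.
PvuII cuts after base 3 of each site, so after position 62.
Linear molecule, 1 cut → 2 fragments:
  1–62 → 62 bp
  63–116 → 54 bp
Sorted largest to smallest: 62, 54 bp.

62, 54 bp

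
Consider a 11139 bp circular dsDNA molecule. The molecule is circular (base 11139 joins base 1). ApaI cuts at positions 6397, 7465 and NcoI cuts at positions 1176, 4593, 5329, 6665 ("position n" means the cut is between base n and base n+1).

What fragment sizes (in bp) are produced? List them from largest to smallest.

4850, 3417, 1068, 800, 736, 268 bp

Combined cut positions (sorted): 1176, 4593, 5329, 6397, 6665, 7465.
Circular molecule, 6 cuts → 6 fragments:
  4593 − 1176 = 3417 bp
  5329 − 4593 = 736 bp
  6397 − 5329 = 1068 bp
  6665 − 6397 = 268 bp
  7465 − 6665 = 800 bp
  wrap: 11139 − 7465 + 1176 = 4850 bp
Sorted largest to smallest: 4850, 3417, 1068, 800, 736, 268 bp.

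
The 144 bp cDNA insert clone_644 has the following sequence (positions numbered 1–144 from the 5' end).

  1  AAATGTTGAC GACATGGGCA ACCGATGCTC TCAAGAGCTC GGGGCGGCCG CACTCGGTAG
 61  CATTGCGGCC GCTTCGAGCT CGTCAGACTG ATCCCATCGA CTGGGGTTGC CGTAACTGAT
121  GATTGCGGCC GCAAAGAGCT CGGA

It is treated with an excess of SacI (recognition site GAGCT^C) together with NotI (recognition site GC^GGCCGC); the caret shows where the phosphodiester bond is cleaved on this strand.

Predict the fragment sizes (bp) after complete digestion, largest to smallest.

46, 39, 21, 14, 14, 6, 4 bp

SacI sites (GAGCTC) start at positions 35, 76, 136.
SacI cuts after base 5 of each site (before the last base), so after positions 39, 80, 140.
NotI sites (GCGGCCGC) start at positions 44, 65, 125.
NotI cuts after base 2 of each site, so after positions 45, 66, 126.
Combined cut positions: 39, 45, 66, 80, 126, 140.
Linear molecule, 6 cuts → 7 fragments:
  1–39 → 39 bp
  40–45 → 6 bp
  46–66 → 21 bp
  67–80 → 14 bp
  81–126 → 46 bp
  127–140 → 14 bp
  141–144 → 4 bp
Sorted largest to smallest: 46, 39, 21, 14, 14, 6, 4 bp.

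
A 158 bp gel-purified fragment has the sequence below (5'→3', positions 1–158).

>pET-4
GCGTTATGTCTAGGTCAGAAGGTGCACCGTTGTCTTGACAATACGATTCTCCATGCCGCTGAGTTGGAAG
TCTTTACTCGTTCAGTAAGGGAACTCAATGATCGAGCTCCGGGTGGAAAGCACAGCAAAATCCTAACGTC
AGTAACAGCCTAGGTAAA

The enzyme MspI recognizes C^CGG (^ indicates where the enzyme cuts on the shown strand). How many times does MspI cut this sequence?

1

CCGG occurs starting at position 109.
MspI cuts at 1 site.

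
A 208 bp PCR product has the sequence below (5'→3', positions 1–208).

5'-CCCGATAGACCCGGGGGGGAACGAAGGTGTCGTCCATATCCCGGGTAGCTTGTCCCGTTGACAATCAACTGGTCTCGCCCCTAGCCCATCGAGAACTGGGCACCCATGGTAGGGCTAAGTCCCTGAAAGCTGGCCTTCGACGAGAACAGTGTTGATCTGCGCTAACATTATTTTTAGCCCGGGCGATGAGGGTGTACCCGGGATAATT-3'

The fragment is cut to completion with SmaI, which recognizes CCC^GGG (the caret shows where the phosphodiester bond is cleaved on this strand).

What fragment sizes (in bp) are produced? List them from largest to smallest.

138, 30, 19, 12, 9 bp

SmaI sites (CCCGGG) start at positions 10, 40, 178, 197.
SmaI cuts after base 3 of each site, so after positions 12, 42, 180, 199.
Linear molecule, 4 cuts → 5 fragments:
  1–12 → 12 bp
  13–42 → 30 bp
  43–180 → 138 bp
  181–199 → 19 bp
  200–208 → 9 bp
Sorted largest to smallest: 138, 30, 19, 12, 9 bp.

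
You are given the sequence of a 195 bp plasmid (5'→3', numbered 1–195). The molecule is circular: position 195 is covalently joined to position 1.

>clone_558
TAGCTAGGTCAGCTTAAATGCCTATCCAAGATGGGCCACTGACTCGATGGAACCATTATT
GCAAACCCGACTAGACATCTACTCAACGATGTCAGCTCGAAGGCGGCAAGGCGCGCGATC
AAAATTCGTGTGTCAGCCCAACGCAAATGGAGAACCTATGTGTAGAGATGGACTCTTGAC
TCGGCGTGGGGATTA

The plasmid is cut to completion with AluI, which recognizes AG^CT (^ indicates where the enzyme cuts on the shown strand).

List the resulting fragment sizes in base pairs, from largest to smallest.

103, 83, 9 bp

AluI sites (AGCT) start at positions 2, 11, 94.
AluI cuts after base 2 of each site, so after positions 3, 12, 95.
Circular molecule, 3 cuts → 3 fragments:
  4–12 → 9 bp
  13–95 → 83 bp
  96–195 then 1–3 → 100 + 3 = 103 bp
Sorted largest to smallest: 103, 83, 9 bp.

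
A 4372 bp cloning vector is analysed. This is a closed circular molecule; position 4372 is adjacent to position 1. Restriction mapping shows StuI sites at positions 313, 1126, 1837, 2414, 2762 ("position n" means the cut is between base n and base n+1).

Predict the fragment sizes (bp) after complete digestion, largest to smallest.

Circular molecule, 5 cuts → 5 fragments:
  1126 − 313 = 813 bp
  1837 − 1126 = 711 bp
  2414 − 1837 = 577 bp
  2762 − 2414 = 348 bp
  wrap: 4372 − 2762 + 313 = 1923 bp
Sorted largest to smallest: 1923, 813, 711, 577, 348 bp.

1923, 813, 711, 577, 348 bp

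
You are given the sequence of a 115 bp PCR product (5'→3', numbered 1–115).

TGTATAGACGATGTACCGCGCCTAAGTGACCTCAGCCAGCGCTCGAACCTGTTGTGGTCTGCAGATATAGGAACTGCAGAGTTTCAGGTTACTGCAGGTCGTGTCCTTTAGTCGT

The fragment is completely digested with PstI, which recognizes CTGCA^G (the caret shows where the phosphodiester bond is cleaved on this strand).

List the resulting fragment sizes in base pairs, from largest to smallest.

63, 19, 18, 15 bp

PstI sites (CTGCAG) start at positions 59, 74, 92.
PstI cuts after base 5 of each site (before the last base), so after positions 63, 78, 96.
Linear molecule, 3 cuts → 4 fragments:
  1–63 → 63 bp
  64–78 → 15 bp
  79–96 → 18 bp
  97–115 → 19 bp
Sorted largest to smallest: 63, 19, 18, 15 bp.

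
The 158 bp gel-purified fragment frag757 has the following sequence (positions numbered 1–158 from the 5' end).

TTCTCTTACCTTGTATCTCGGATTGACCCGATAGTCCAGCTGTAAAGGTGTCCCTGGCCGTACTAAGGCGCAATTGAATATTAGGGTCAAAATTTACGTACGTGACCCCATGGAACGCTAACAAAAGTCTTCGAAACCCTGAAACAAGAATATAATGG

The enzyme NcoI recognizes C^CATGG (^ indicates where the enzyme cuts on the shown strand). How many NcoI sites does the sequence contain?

1

CCATGG occurs starting at position 108.
NcoI cuts at 1 site.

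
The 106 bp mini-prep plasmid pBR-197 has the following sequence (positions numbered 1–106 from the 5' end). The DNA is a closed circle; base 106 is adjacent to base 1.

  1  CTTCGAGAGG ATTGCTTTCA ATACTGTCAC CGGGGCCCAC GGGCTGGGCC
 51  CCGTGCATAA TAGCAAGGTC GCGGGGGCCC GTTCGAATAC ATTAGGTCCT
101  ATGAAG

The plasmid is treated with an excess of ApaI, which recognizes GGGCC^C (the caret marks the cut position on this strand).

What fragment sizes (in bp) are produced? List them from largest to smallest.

ApaI sites (GGGCCC) start at positions 33, 46, 75.
ApaI cuts after base 5 of each site (before the last base), so after positions 37, 50, 79.
Circular molecule, 3 cuts → 3 fragments:
  38–50 → 13 bp
  51–79 → 29 bp
  80–106 then 1–37 → 27 + 37 = 64 bp
Sorted largest to smallest: 64, 29, 13 bp.

64, 29, 13 bp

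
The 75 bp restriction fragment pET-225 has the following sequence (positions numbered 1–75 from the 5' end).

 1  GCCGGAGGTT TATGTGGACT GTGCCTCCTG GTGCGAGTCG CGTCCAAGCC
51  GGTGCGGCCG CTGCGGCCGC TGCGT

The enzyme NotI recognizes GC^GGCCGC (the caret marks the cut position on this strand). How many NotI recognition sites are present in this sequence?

GCGGCCGC occurs starting at positions 54, 63.
NotI cuts at 2 sites.

2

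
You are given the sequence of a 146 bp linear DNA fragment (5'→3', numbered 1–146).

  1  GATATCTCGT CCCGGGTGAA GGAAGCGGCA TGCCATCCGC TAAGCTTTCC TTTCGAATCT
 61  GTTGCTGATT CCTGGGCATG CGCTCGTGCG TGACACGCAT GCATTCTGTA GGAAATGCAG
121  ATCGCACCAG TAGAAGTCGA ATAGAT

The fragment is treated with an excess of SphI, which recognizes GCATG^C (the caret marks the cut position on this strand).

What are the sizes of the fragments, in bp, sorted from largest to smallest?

48, 45, 32, 21 bp

SphI sites (GCATGC) start at positions 28, 76, 97.
SphI cuts after base 5 of each site (before the last base), so after positions 32, 80, 101.
Linear molecule, 3 cuts → 4 fragments:
  1–32 → 32 bp
  33–80 → 48 bp
  81–101 → 21 bp
  102–146 → 45 bp
Sorted largest to smallest: 48, 45, 32, 21 bp.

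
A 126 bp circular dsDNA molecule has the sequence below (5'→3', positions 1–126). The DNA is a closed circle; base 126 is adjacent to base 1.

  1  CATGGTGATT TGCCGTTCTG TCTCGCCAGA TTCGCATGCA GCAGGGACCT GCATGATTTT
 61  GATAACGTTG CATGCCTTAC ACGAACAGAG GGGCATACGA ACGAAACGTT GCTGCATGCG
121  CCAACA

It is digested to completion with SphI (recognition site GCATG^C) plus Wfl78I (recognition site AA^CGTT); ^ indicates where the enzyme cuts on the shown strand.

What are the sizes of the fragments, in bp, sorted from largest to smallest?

46, 32, 27, 12, 9 bp

SphI sites (GCATGC) start at positions 34, 70, 114.
SphI cuts after base 5 of each site (before the last base), so after positions 38, 74, 118.
Wfl78I sites (AACGTT) start at positions 64, 105.
Wfl78I cuts after base 2 of each site, so after positions 65, 106.
Combined cut positions: 38, 65, 74, 106, 118.
Circular molecule, 5 cuts → 5 fragments:
  39–65 → 27 bp
  66–74 → 9 bp
  75–106 → 32 bp
  107–118 → 12 bp
  119–126 then 1–38 → 8 + 38 = 46 bp
Sorted largest to smallest: 46, 32, 27, 12, 9 bp.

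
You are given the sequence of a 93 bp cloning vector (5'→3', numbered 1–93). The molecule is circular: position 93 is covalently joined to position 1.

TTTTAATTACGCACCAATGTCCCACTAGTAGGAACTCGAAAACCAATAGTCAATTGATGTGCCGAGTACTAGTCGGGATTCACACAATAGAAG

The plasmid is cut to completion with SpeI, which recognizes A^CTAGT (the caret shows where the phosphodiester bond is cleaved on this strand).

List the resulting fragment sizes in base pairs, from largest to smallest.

SpeI sites (ACTAGT) start at positions 24, 68.
SpeI cuts after the first base of each site, so after positions 24, 68.
Circular molecule, 2 cuts → 2 fragments:
  25–68 → 44 bp
  69–93 then 1–24 → 25 + 24 = 49 bp
Sorted largest to smallest: 49, 44 bp.

49, 44 bp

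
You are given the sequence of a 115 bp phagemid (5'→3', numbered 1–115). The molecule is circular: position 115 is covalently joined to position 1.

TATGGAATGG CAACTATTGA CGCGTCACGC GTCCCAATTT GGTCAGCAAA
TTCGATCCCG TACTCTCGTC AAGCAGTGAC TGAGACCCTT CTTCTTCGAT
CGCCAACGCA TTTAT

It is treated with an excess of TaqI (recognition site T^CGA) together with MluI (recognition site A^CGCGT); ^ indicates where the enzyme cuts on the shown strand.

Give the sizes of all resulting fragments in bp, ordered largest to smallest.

44, 39, 25, 7 bp

TaqI sites (TCGA) start at positions 52, 96.
TaqI cuts after the first base of each site, so after positions 52, 96.
MluI sites (ACGCGT) start at positions 20, 27.
MluI cuts after the first base of each site, so after positions 20, 27.
Combined cut positions: 20, 27, 52, 96.
Circular molecule, 4 cuts → 4 fragments:
  21–27 → 7 bp
  28–52 → 25 bp
  53–96 → 44 bp
  97–115 then 1–20 → 19 + 20 = 39 bp
Sorted largest to smallest: 44, 39, 25, 7 bp.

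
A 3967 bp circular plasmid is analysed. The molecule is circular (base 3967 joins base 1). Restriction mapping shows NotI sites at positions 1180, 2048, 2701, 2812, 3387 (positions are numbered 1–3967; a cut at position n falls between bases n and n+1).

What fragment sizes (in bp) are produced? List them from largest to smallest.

1760, 868, 653, 575, 111 bp

Circular molecule, 5 cuts → 5 fragments:
  2048 − 1180 = 868 bp
  2701 − 2048 = 653 bp
  2812 − 2701 = 111 bp
  3387 − 2812 = 575 bp
  wrap: 3967 − 3387 + 1180 = 1760 bp
Sorted largest to smallest: 1760, 868, 653, 575, 111 bp.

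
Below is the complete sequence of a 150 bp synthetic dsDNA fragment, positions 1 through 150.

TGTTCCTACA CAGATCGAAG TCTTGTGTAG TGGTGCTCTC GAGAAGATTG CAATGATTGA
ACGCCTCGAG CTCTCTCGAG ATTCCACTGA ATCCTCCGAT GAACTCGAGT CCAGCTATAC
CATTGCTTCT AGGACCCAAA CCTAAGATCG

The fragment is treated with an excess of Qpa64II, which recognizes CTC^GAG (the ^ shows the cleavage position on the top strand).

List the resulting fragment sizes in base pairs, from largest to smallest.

44, 40, 29, 27, 10 bp

Qpa64II sites (CTCGAG) start at positions 38, 65, 75, 104.
Qpa64II cuts after base 3 of each site, so after positions 40, 67, 77, 106.
Linear molecule, 4 cuts → 5 fragments:
  1–40 → 40 bp
  41–67 → 27 bp
  68–77 → 10 bp
  78–106 → 29 bp
  107–150 → 44 bp
Sorted largest to smallest: 44, 40, 29, 27, 10 bp.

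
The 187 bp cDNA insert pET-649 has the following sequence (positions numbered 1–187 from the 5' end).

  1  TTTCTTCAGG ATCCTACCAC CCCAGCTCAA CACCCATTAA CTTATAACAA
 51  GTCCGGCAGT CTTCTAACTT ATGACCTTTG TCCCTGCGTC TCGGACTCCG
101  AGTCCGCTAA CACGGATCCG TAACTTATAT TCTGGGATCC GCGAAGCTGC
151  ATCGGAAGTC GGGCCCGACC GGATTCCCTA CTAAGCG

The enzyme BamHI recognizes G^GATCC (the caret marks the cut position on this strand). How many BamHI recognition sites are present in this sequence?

GGATCC occurs starting at positions 9, 114, 135.
BamHI cuts at 3 sites.

3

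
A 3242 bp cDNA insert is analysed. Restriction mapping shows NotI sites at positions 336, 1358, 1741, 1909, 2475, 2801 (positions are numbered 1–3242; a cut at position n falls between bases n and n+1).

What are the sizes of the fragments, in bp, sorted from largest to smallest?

1022, 566, 441, 383, 336, 326, 168 bp

Linear molecule, 6 cuts → 7 fragments:
  336 − 0 = 336 bp
  1358 − 336 = 1022 bp
  1741 − 1358 = 383 bp
  1909 − 1741 = 168 bp
  2475 − 1909 = 566 bp
  2801 − 2475 = 326 bp
  3242 − 2801 = 441 bp
Sorted largest to smallest: 1022, 566, 441, 383, 336, 326, 168 bp.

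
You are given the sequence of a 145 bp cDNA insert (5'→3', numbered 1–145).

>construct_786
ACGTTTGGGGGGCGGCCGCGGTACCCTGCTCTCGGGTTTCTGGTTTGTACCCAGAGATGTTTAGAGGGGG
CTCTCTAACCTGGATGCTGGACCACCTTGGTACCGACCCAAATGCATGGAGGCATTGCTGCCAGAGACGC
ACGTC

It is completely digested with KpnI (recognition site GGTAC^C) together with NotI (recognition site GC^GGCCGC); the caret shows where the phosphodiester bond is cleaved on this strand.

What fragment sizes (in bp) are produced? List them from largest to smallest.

79, 42, 13, 11 bp

KpnI sites (GGTACC) start at positions 20, 99.
KpnI cuts after base 5 of each site (before the last base), so after positions 24, 103.
The NotI site (GCGGCCGC) starts at position 12.
NotI cuts after base 2 of each site, so after position 13.
Combined cut positions: 13, 24, 103.
Linear molecule, 3 cuts → 4 fragments:
  1–13 → 13 bp
  14–24 → 11 bp
  25–103 → 79 bp
  104–145 → 42 bp
Sorted largest to smallest: 79, 42, 13, 11 bp.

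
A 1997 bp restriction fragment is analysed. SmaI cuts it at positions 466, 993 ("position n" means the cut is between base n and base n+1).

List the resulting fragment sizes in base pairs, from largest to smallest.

Linear molecule, 2 cuts → 3 fragments:
  466 − 0 = 466 bp
  993 − 466 = 527 bp
  1997 − 993 = 1004 bp
Sorted largest to smallest: 1004, 527, 466 bp.

1004, 527, 466 bp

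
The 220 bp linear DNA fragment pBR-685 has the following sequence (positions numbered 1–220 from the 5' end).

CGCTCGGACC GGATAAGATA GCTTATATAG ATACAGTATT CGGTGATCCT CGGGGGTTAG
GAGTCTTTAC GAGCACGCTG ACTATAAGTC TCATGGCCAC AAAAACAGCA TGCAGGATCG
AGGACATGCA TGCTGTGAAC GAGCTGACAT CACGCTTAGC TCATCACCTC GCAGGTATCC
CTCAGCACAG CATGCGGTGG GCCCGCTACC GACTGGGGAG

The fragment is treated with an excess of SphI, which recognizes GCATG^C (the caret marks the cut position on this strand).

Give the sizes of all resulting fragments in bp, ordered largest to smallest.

112, 62, 26, 20 bp

SphI sites (GCATGC) start at positions 108, 128, 190.
SphI cuts after base 5 of each site (before the last base), so after positions 112, 132, 194.
Linear molecule, 3 cuts → 4 fragments:
  1–112 → 112 bp
  113–132 → 20 bp
  133–194 → 62 bp
  195–220 → 26 bp
Sorted largest to smallest: 112, 62, 26, 20 bp.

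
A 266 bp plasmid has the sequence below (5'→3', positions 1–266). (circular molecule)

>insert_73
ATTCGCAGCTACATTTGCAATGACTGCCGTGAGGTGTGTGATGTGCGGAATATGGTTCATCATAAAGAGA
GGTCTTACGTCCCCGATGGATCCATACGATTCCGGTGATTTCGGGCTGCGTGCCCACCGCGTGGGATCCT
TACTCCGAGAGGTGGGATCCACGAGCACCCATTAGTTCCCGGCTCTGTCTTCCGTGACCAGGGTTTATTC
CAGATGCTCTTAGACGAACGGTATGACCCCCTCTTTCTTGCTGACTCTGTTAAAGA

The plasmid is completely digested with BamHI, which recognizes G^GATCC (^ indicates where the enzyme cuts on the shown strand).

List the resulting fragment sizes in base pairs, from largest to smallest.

199, 46, 21 bp

BamHI sites (GGATCC) start at positions 88, 134, 155.
BamHI cuts after the first base of each site, so after positions 88, 134, 155.
Circular molecule, 3 cuts → 3 fragments:
  89–134 → 46 bp
  135–155 → 21 bp
  156–266 then 1–88 → 111 + 88 = 199 bp
Sorted largest to smallest: 199, 46, 21 bp.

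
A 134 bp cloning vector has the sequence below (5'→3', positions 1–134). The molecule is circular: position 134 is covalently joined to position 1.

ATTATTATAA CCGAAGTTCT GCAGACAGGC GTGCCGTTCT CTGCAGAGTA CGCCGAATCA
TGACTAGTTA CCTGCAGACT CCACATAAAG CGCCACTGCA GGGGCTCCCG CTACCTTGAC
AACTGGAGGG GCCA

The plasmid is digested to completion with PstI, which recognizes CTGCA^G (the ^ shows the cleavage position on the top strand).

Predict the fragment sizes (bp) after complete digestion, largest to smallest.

PstI sites (CTGCAG) start at positions 19, 41, 72, 96.
PstI cuts after base 5 of each site (before the last base), so after positions 23, 45, 76, 100.
Circular molecule, 4 cuts → 4 fragments:
  24–45 → 22 bp
  46–76 → 31 bp
  77–100 → 24 bp
  101–134 then 1–23 → 34 + 23 = 57 bp
Sorted largest to smallest: 57, 31, 24, 22 bp.

57, 31, 24, 22 bp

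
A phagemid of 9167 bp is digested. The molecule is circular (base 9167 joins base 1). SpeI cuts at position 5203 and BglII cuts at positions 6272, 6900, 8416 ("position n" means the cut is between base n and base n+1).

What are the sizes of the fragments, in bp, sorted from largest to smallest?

Combined cut positions (sorted): 5203, 6272, 6900, 8416.
Circular molecule, 4 cuts → 4 fragments:
  6272 − 5203 = 1069 bp
  6900 − 6272 = 628 bp
  8416 − 6900 = 1516 bp
  wrap: 9167 − 8416 + 5203 = 5954 bp
Sorted largest to smallest: 5954, 1516, 1069, 628 bp.

5954, 1516, 1069, 628 bp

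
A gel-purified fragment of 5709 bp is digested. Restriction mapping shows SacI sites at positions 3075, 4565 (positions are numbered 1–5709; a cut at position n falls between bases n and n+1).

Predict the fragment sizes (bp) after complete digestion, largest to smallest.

3075, 1490, 1144 bp

Linear molecule, 2 cuts → 3 fragments:
  3075 − 0 = 3075 bp
  4565 − 3075 = 1490 bp
  5709 − 4565 = 1144 bp
Sorted largest to smallest: 3075, 1490, 1144 bp.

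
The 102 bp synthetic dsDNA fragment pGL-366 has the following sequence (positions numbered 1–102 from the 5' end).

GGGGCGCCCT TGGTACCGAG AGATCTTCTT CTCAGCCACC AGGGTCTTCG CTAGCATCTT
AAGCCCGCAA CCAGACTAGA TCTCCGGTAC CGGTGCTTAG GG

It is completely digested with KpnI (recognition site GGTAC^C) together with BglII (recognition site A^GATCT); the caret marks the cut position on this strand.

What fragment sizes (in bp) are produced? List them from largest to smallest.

KpnI sites (GGTACC) start at positions 12, 86.
KpnI cuts after base 5 of each site (before the last base), so after positions 16, 90.
BglII sites (AGATCT) start at positions 21, 78.
BglII cuts after the first base of each site, so after positions 21, 78.
Combined cut positions: 16, 21, 78, 90.
Linear molecule, 4 cuts → 5 fragments:
  1–16 → 16 bp
  17–21 → 5 bp
  22–78 → 57 bp
  79–90 → 12 bp
  91–102 → 12 bp
Sorted largest to smallest: 57, 16, 12, 12, 5 bp.

57, 16, 12, 12, 5 bp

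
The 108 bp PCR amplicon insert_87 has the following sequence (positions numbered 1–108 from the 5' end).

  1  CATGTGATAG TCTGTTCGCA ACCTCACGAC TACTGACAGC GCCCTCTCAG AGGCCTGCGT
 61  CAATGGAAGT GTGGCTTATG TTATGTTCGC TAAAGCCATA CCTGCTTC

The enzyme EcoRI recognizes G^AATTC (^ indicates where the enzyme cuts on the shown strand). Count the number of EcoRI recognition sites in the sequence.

0

No occurrence of GAATTC is present in the sequence.
EcoRI does not cut: 0 sites.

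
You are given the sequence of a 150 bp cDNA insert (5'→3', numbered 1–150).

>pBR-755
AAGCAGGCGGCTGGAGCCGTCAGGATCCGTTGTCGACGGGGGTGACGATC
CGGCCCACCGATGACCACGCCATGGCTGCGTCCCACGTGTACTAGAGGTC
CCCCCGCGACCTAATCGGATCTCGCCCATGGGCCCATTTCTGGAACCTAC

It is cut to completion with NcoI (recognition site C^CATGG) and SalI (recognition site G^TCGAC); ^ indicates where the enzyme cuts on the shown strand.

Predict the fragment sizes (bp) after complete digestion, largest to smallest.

NcoI sites (CCATGG) start at positions 70, 126.
NcoI cuts after the first base of each site, so after positions 70, 126.
The SalI site (GTCGAC) starts at position 32.
SalI cuts after the first base of each site, so after position 32.
Combined cut positions: 32, 70, 126.
Linear molecule, 3 cuts → 4 fragments:
  1–32 → 32 bp
  33–70 → 38 bp
  71–126 → 56 bp
  127–150 → 24 bp
Sorted largest to smallest: 56, 38, 32, 24 bp.

56, 38, 32, 24 bp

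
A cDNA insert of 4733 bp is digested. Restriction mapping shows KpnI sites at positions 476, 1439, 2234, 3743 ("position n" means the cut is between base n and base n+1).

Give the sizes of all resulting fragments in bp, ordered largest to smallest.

Linear molecule, 4 cuts → 5 fragments:
  476 − 0 = 476 bp
  1439 − 476 = 963 bp
  2234 − 1439 = 795 bp
  3743 − 2234 = 1509 bp
  4733 − 3743 = 990 bp
Sorted largest to smallest: 1509, 990, 963, 795, 476 bp.

1509, 990, 963, 795, 476 bp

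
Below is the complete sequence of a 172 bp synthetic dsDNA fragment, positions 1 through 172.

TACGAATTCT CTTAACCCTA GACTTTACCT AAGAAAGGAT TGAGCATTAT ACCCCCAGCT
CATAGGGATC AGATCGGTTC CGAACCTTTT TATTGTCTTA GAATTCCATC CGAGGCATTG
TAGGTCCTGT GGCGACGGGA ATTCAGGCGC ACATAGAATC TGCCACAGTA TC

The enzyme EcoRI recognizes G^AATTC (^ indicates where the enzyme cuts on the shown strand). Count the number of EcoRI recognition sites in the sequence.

GAATTC occurs starting at positions 4, 101, 139.
EcoRI cuts at 3 sites.

3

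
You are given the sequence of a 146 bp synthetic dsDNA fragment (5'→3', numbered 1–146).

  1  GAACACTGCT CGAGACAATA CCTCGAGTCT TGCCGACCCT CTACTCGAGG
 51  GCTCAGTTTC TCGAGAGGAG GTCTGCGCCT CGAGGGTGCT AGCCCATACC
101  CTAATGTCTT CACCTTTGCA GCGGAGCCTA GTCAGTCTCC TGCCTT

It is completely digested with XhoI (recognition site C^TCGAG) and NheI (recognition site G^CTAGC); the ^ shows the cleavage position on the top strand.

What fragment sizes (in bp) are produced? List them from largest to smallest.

XhoI sites (CTCGAG) start at positions 9, 22, 44, 60, 79.
XhoI cuts after the first base of each site, so after positions 9, 22, 44, 60, 79.
The NheI site (GCTAGC) starts at position 88.
NheI cuts after the first base of each site, so after position 88.
Combined cut positions: 9, 22, 44, 60, 79, 88.
Linear molecule, 6 cuts → 7 fragments:
  1–9 → 9 bp
  10–22 → 13 bp
  23–44 → 22 bp
  45–60 → 16 bp
  61–79 → 19 bp
  80–88 → 9 bp
  89–146 → 58 bp
Sorted largest to smallest: 58, 22, 19, 16, 13, 9, 9 bp.

58, 22, 19, 16, 13, 9, 9 bp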